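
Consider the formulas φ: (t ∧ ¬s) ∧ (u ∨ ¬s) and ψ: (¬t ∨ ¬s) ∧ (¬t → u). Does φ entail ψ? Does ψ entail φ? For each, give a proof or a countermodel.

(⟸) This fails. Under s = F, t = F, u = T, the left side is false but the right side is true.

(⟹) Assume the antecedent. If s is true, the antecedent cannot hold. If s is false, the antecedent forces (s = F, t = T, u = F) or (s = F, t = T, u = T), and (¬t ∨ ¬s) ∧ (¬t → u) holds there. Either way (¬t ∨ ¬s) ∧ (¬t → u) holds.

The forward direction holds; the converse fails.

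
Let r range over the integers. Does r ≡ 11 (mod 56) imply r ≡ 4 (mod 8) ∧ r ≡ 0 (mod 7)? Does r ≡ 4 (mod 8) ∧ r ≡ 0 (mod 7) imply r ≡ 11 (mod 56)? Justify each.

Forward direction. This fails: r = 11 gives 11 ≡ 11 (mod 56) but 11 ≡ 3 (mod 8), so the conjunction on the right does not hold.

Converse. This fails: r = 28 satisfies both congruences on the right (28 ≡ 4 mod 8 and 28 ≡ 0 mod 7) yet 28 ≡ 28 (mod 56), not 11.

Neither implication holds.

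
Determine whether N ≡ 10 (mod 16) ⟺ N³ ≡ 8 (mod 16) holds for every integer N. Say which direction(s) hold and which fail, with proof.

(⇒) holds; (⇐) fails.

(←) This fails: take N = 2. Then 2³ = 8 ≡ 8 (mod 16), yet 2 ≡ 2 (mod 16), not 10.

(→) Suppose N ≡ 10 (mod 16). Write N = 16j + 10. Then (16j + 10)³ = 4096j³ + 7680j² + 4800j + 1000 = 16(256j³ + 480j² + 300j + 62) + 8, so N³ ≡ 8 (mod 16).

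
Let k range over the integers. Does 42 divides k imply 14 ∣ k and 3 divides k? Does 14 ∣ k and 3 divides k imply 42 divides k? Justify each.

(←) Suppose 14 ∣ k and 3 ∣ k. Any common multiple of 14 and 3 is a multiple of their lcm; here gcd(14, 3) = 1, so lcm(14, 3) = 14·3 = 42, so 42 ∣ k.

(→) If 42 ∣ k, write k = 42q. Since 42 = 3·14, k = 14·(3q), so 14 ∣ k; and since 42 = 14·3, k = 3·(14q), so 3 ∣ k.

Both implications hold.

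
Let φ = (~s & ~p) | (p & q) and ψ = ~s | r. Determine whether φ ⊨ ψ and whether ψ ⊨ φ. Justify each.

Forward direction. This fails. Under r = F, s = T, q = T, p = T, the left side is true but the right side is false.

Converse. This fails. Under r = T, s = T, q = F, p = F, the left side is false but the right side is true.

Both directions fail.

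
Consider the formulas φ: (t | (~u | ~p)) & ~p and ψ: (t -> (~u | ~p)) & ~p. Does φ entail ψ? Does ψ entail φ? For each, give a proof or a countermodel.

(⇒) Assume the antecedent. If u is true, the antecedent forces (u = T, t = F, p = F) or (u = T, t = T, p = F), and (t -> (~u | ~p)) & ~p holds there. If u is false, the antecedent forces (u = F, t = F, p = F) or (u = F, t = T, p = F), and (t -> (~u | ~p)) & ~p holds there. Either way (t -> (~u | ~p)) & ~p holds.

(⇐) Assume the antecedent. If u is true, the antecedent forces (u = T, t = F, p = F) or (u = T, t = T, p = F), and (t | (~u | ~p)) & ~p holds there. If u is false, the antecedent forces (u = F, t = F, p = F) or (u = F, t = T, p = F), and (t | (~u | ~p)) & ~p holds there. Either way (t | (~u | ~p)) & ~p holds.

Both implications hold.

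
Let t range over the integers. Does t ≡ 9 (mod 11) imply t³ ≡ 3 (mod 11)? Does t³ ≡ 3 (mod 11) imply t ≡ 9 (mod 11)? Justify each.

Both directions hold; the statement is true.

(→) Suppose t ≡ 9 (mod 11). Write t = 11j + 9. Then (11j + 9)³ = 1331j³ + 3267j² + 2673j + 729 = 11(121j³ + 297j² + 243j + 66) + 3, so t³ ≡ 3 (mod 11).

(←) For the converse, argue contrapositively. If t ≢ 9 (mod 11), then t is congruent to one of 0, 1, 2, 3, 4, 5, 6, 7, 8, 10 modulo 11, and these give t³ ≡ 0, 1, 8, 5, 9, 4, 7, 2, 6, 10 respectively — never 3.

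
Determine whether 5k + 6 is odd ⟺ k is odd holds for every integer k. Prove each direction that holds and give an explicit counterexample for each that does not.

(⟸) Suppose k is odd; write k = 2j + 1. Then 5k + 6 = 5·(2j + 1) + 6 = 2·5j + 11, which is odd.

(⟹) Suppose 5k + 6 is odd. Since 5 is odd, 5k and k have the same parity, so 5k + 6 ≡ k + 6 (mod 2). As 6 is even, 5k + 6 is odd exactly when k is odd. Thus k is odd.

Equivalent; both directions hold.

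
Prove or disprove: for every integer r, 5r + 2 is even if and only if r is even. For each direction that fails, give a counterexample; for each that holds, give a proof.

[⇒] Suppose 5r + 2 is even. Since 5 is odd, 5r and r have the same parity, so 5r + 2 ≡ r + 2 (mod 2). As 2 is even, 5r + 2 is even exactly when r is even. Thus r is even.

[⇐] Conversely, suppose r is even; write r = 2j. Then 5r + 2 = 5·(2j) + 2 = 2·5j + 2, which is even.

Equivalent; both directions hold.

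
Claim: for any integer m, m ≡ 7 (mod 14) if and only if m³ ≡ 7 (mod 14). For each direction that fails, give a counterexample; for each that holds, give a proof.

Both directions hold.

(⇒) Suppose m ≡ 7 (mod 14). Write m = 14j + 7. Then (14j + 7)³ = 2744j³ + 4116j² + 2058j + 343 = 14(196j³ + 294j² + 147j + 24) + 7, so m³ ≡ 7 (mod 14).

(⇐) Conversely, suppose m³ ≡ 7 (mod 14). The only residue r in {0, …, 13} with r³ ≡ 7 (mod 14) is r = 7, so m ≡ 7 (mod 14).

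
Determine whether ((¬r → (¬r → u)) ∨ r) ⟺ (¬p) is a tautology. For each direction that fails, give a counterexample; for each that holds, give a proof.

[⇒] This fails. Under u = T, r = F, p = T, the left side is true but the right side is false.

[⇐] This fails. Under u = F, r = F, p = F, the left side is false but the right side is true.

Neither direction holds.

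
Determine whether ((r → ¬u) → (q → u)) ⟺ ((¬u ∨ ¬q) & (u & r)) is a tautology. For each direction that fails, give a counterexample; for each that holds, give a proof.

[⇒] This fails. Under u = F, r = F, q = F, the left side is true but the right side is false.

[⇐] Assume the antecedent. If u is true, (r → ¬u) → (q → u) reduces to true regardless of the other variables. If u is false, the antecedent cannot hold. Either way (r → ¬u) → (q → u) holds.

Not equivalent: only (⇐) holds.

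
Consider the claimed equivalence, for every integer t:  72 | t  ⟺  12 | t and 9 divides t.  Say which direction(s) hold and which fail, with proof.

(⇒) holds; (⇐) fails.

(→) If 72 ∣ t, write t = 72q. Since 72 = 6·12, t = 12·(6q), so 12 ∣ t; and since 72 = 8·9, t = 9·(8q), so 9 ∣ t.

(←) This fails: take t = 36. Both 12 ∣ 36 and 9 ∣ 36, yet 36 is not a multiple of 72 (since 36 = 0·72 + 36), so 72 ∤ 36.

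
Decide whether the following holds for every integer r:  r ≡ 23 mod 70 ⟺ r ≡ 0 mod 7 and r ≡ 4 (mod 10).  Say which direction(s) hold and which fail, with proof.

Forward direction. This fails: r = 23 gives 23 ≡ 23 (mod 70) but 23 ≡ 2 (mod 7), so the conjunction on the right does not hold.

Converse. This fails: r = 14 satisfies both congruences on the right (14 ≡ 0 mod 7 and 14 ≡ 4 mod 10) yet 14 ≡ 14 (mod 70), not 23.

(⇒) fails and (⇐) fails.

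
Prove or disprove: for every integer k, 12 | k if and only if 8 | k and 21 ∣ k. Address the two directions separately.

Only the converse holds.

Forward direction. This fails: take k = 12. Certainly 12 ∣ 12, but 8 ∤ 12.

Converse. Suppose 8 ∣ k and 21 ∣ k. Any common multiple of 8 and 21 is a multiple of their lcm; here gcd(8, 21) = 1, so lcm(8, 21) = 8·21 = 168, so 168 ∣ k. Since 12 ∣ 168, it follows that 12 ∣ k.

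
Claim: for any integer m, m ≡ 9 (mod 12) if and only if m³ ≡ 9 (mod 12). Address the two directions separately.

Both directions hold.

(→) Suppose m ≡ 9 (mod 12). Write m = 12j + 9. Then (12j + 9)³ = 1728j³ + 3888j² + 2916j + 729 = 12(144j³ + 324j² + 243j + 60) + 9, so m³ ≡ 9 (mod 12).

(←) For the converse, argue contrapositively. If m ≢ 9 (mod 12), then m is congruent to one of 0, 1, 2, 3, 4, 5, 6, 7, 8, 10, 11 modulo 12, and these give m³ ≡ 0, 1, 8, 3, 4, 5, 0, 7, 8, 4, 11 respectively — never 9.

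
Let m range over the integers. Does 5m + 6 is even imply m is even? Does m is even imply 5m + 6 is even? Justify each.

Equivalent; both directions hold.

(⇒) Suppose 5m + 6 is even. Since 5 is odd, 5m and m have the same parity, so 5m + 6 ≡ m + 6 (mod 2). As 6 is even, 5m + 6 is even exactly when m is even. Thus m is even.

(⇐) Conversely, suppose m is even; write m = 2j. Then 5m + 6 = 5·(2j) + 6 = 2·5j + 6, which is even.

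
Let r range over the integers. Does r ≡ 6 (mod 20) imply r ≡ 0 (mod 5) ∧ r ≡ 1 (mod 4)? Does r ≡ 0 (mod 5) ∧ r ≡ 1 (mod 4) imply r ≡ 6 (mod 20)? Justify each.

[⇒] This fails: r = 6 gives 6 ≡ 6 (mod 20) but 6 ≡ 1 (mod 5), so the conjunction on the right does not hold.

[⇐] This fails: r = 5 satisfies both congruences on the right (5 ≡ 0 mod 5 and 5 ≡ 1 mod 4) yet 5 ≡ 5 (mod 20), not 6.

(⇒) fails and (⇐) fails.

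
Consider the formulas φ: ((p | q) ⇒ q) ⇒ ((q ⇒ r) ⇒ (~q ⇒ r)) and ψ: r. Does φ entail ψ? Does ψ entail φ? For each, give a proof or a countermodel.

(⟹) This fails. Under p = T, q = F, r = F, the left side is true but the right side is false.

(⟸) Assume the antecedent. If p is true, the consequent reduces to true regardless of the other variables. If p is false, the antecedent forces (p = F, q = F, r = T) or (p = F, q = T, r = T), and the consequent holds there. Either way the consequent holds.

Not equivalent: only (⇐) holds.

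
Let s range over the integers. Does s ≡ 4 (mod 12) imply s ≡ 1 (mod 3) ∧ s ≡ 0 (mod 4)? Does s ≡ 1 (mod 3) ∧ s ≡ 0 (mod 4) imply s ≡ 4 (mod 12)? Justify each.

Both implications hold.

(←) If s ≡ 1 (mod 3) and s ≡ 0 (mod 4), then by the Chinese remainder theorem s ≡ 4 (mod 12). This is exactly s ≡ 4 (mod 12).

(→) Suppose s ≡ 4 (mod 12); write s = 12j + 4. Since 3 ∣ 12, reducing mod 3 gives s ≡ 4 ≡ 1 (mod 3); since 4 ∣ 12, reducing mod 4 gives s ≡ 4 ≡ 0 (mod 4).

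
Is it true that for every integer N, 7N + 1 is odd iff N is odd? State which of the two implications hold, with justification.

[⇒] This fails: N = 0 gives 7N + 1 = 1, which is odd, but 0 is even, not odd.

[⇐] This also fails: N = 7 is odd, but 7N + 1 = 50 is even, not odd.

Neither direction holds.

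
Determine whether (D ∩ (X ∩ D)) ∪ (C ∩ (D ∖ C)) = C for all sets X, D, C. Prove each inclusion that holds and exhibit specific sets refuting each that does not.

(⟹) This inclusion fails. Take X = {1}, D = {1}, C = ∅; then 1 ∈ (D ∩ (X ∩ D)) ∪ (C ∩ (D ∖ C)) but 1 ∉ C.

(⟸) This inclusion fails. Take X = ∅, D = ∅, C = {1}; then 1 ∈ C but 1 ∉ (D ∩ (X ∩ D)) ∪ (C ∩ (D ∖ C)).

(⊆) fails and (⊇) fails.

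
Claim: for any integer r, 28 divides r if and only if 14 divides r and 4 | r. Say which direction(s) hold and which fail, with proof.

Both implications hold.

(→) If 28 ∣ r, write r = 28q. Since 28 = 2·14, r = 14·(2q), so 14 ∣ r; and since 28 = 7·4, r = 4·(7q), so 4 ∣ r.

(←) Suppose 14 ∣ r and 4 ∣ r. Any common multiple of 14 and 4 is a multiple of their lcm; here lcm(14, 4) = 14·4/gcd(14, 4) = 56/2 = 28, so 28 ∣ r.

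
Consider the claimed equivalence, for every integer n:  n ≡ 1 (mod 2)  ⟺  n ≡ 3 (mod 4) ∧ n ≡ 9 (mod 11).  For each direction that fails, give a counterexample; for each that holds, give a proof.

Forward direction. This fails: n = 1 gives 1 ≡ 1 (mod 2) but 1 ≡ 1 (mod 4), so the conjunction on the right does not hold.

Converse. If n ≡ 3 (mod 4) and n ≡ 9 (mod 11), then by the Chinese remainder theorem n ≡ 31 (mod 44). Since 31 ≡ 1 (mod 2) and 2 ∣ 44, we get n ≡ 1 (mod 2).

Not equivalent: only (⇐) holds.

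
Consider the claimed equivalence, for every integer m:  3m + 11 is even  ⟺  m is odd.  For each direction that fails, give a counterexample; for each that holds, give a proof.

(⇒) Suppose 3m + 11 is even. Since 3 is odd, 3m and m have the same parity, so 3m + 11 ≡ m + 11 (mod 2). As 11 is odd, 3m + 11 is even exactly when m is odd. Thus m is odd.

(⇐) Conversely, suppose m is odd; write m = 2j + 1. Then 3m + 11 = 3·(2j + 1) + 11 = 2·3j + 14, which is even.

Both directions hold.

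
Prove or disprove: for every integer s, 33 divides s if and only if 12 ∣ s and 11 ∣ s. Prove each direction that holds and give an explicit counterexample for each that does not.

Converse. Suppose 12 ∣ s and 11 ∣ s. Any common multiple of 12 and 11 is a multiple of their lcm; here gcd(12, 11) = 1, so lcm(12, 11) = 12·11 = 132, so 132 ∣ s. Since 33 ∣ 132, it follows that 33 ∣ s.

Forward direction. This fails: take s = 33. Certainly 33 ∣ 33, but 12 ∤ 33.

Not equivalent: only (⇐) holds.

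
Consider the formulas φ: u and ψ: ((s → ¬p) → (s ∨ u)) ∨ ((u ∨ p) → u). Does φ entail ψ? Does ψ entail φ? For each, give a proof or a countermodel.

Forward direction. Assume the antecedent. If s is true, the consequent reduces to true regardless of the other variables. If s is false, the antecedent forces (s = F, u = T, p = F) or (s = F, u = T, p = T), and the consequent holds there. Either way the consequent holds.

Converse. This fails. Under s = F, u = F, p = F, the left side is false but the right side is true.

(⇒) holds; (⇐) fails.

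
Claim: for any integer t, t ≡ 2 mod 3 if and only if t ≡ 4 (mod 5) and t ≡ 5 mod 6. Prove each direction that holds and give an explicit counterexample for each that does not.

Converse. If t ≡ 4 (mod 5) and t ≡ 5 (mod 6), then by the Chinese remainder theorem t ≡ 29 (mod 30). Since 29 ≡ 2 (mod 3) and 3 ∣ 30, we get t ≡ 2 (mod 3).

Forward direction. This fails: t = 2 gives 2 ≡ 2 (mod 3) but 2 ≡ 2 (mod 5), so the conjunction on the right does not hold.

The forward direction fails; the converse holds.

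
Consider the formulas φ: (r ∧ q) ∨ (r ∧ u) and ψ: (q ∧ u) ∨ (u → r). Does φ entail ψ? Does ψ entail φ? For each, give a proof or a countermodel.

(⇒) Assume the antecedent. If u is true, the antecedent forces (u = T, q = F, r = T) or (u = T, q = T, r = T), and (q ∧ u) ∨ (u → r) holds there. If u is false, (q ∧ u) ∨ (u → r) reduces to true regardless of the other variables. Either way (q ∧ u) ∨ (u → r) holds.

(⇐) This fails. Under u = F, q = F, r = F, the left side is false but the right side is true.

Only the forward implication holds.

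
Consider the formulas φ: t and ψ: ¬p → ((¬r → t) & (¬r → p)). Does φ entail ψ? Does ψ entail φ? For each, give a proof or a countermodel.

[⇒] This fails. Under t = T, p = F, r = F, the left side is true but the right side is false.

[⇐] This fails. Under t = F, p = T, r = F, the left side is false but the right side is true.

Both directions fail.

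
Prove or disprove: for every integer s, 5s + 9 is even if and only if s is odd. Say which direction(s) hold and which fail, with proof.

The biconditional holds.

(→) Suppose 5s + 9 is even. Since 5 is odd, 5s and s have the same parity, so 5s + 9 ≡ s + 9 (mod 2). As 9 is odd, 5s + 9 is even exactly when s is odd. Thus s is odd.

(←) Conversely, suppose s is odd; write s = 2j + 1. Then 5s + 9 = 5·(2j + 1) + 9 = 2·5j + 14, which is even.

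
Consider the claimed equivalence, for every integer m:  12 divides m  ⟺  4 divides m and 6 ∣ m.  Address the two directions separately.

(⟹) If 12 ∣ m, write m = 12q. Since 12 = 3·4, m = 4·(3q), so 4 ∣ m; and since 12 = 2·6, m = 6·(2q), so 6 ∣ m.

(⟸) Suppose 4 ∣ m and 6 ∣ m. Any common multiple of 4 and 6 is a multiple of their lcm; here lcm(4, 6) = 4·6/gcd(4, 6) = 24/2 = 12, so 12 ∣ m.

Equivalent; both directions hold.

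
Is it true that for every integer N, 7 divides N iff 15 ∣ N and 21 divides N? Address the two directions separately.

Only the reverse direction holds.

(→) This fails: take N = 7. Certainly 7 ∣ 7, but 15 ∤ 7.

(←) Suppose 15 ∣ N and 21 ∣ N. Any common multiple of 15 and 21 is a multiple of their lcm; here lcm(15, 21) = 15·21/gcd(15, 21) = 315/3 = 105, so 105 ∣ N. Since 7 ∣ 105, it follows that 7 ∣ N.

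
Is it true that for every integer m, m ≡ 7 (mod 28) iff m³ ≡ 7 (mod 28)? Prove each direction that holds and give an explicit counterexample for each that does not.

(⟹) Suppose m ≡ 7 (mod 28). Write m = 28j + 7. Then (28j + 7)³ = 21952j³ + 16464j² + 4116j + 343 = 28(784j³ + 588j² + 147j + 12) + 7, so m³ ≡ 7 (mod 28).

(⟸) Conversely, suppose m³ ≡ 7 (mod 28). The only residue r in {0, …, 27} with r³ ≡ 7 (mod 28) is r = 7, so m ≡ 7 (mod 28).

The biconditional holds.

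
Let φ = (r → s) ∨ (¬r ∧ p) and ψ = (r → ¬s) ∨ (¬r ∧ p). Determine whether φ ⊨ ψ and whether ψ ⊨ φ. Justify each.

Forward direction. This fails. Under r = T, s = T, p = F, the left side is true but the right side is false.

Converse. This fails. Under r = T, s = F, p = F, the left side is false but the right side is true.

Both directions fail.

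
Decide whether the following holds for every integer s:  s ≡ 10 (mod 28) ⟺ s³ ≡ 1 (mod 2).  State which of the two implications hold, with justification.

Neither direction holds.

[⇒] This fails: take s = 10. Then 10 ≡ 10 (mod 28), but 10³ = 1000 ≡ 0 (mod 2), not 1.

[⇐] This fails: take s = 1. Then 1³ = 1 ≡ 1 (mod 2), yet 1 ≡ 1 (mod 28), not 10.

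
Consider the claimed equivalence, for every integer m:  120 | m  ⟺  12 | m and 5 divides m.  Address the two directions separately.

(⇒) If 120 ∣ m, write m = 120q. Since 120 = 10·12, m = 12·(10q), so 12 ∣ m; and since 120 = 24·5, m = 5·(24q), so 5 ∣ m.

(⇐) This fails: take m = 60. Both 12 ∣ 60 and 5 ∣ 60, yet 60 is not a multiple of 120 (since 60 = 0·120 + 60), so 120 ∤ 60.

Only the forward implication holds.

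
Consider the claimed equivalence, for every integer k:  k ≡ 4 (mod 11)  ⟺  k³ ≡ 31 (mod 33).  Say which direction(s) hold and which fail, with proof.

(⇒) fails; (⇐) holds.

(⇒) This fails: take k = 15. Then 15 ≡ 4 (mod 11), but 15³ = 3375 ≡ 9 (mod 33), not 31.

(⇐) Conversely, the residues r modulo 33 with r³ ≡ 31 (mod 33) are exactly {4}, and each is ≡ 4 (mod 11).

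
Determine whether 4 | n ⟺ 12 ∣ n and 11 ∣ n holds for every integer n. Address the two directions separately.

Not equivalent: only (⇐) holds.

[⇒] This fails: take n = 4. Certainly 4 ∣ 4, but 12 ∤ 4.

[⇐] Suppose 12 ∣ n and 11 ∣ n. Any common multiple of 12 and 11 is a multiple of their lcm; here gcd(12, 11) = 1, so lcm(12, 11) = 12·11 = 132, so 132 ∣ n. Since 4 ∣ 132, it follows that 4 ∣ n.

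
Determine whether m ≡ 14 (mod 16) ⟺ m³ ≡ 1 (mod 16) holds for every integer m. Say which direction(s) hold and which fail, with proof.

Forward direction. This fails: take m = 14. Then 14 ≡ 14 (mod 16), but 14³ = 2744 ≡ 8 (mod 16), not 1.

Converse. This fails: take m = 1. Then 1³ = 1 ≡ 1 (mod 16), yet 1 ≡ 1 (mod 16), not 14.

Both directions fail.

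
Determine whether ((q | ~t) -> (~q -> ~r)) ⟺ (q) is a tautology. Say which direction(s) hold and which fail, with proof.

(⟹) This fails. Under q = F, t = F, r = F, the left side is true but the right side is false.

(⟸) Assume the antecedent. If q is true, (q | ~t) -> (~q -> ~r) reduces to true regardless of the other variables. If q is false, the antecedent cannot hold. Either way (q | ~t) -> (~q -> ~r) holds.

Not equivalent: only (⇐) holds.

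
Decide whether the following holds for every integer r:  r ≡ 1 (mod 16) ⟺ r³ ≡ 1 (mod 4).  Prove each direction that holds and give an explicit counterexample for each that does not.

Only the forward implication holds.

(→) Suppose r ≡ 1 (mod 16). Then r³ ≡ 1³ = 1 (mod 16), and since 4 ∣ 16, also r³ ≡ 1 (mod 4).

(←) This fails: take r = 5. Then 5³ = 125 ≡ 1 (mod 4), yet 5 ≡ 5 (mod 16), not 1.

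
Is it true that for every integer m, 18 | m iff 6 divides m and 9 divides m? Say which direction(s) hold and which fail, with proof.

The biconditional holds.

[⇒] If 18 ∣ m, write m = 18q. Since 18 = 3·6, m = 6·(3q), so 6 ∣ m; and since 18 = 2·9, m = 9·(2q), so 9 ∣ m.

[⇐] Suppose 6 ∣ m and 9 ∣ m. Any common multiple of 6 and 9 is a multiple of their lcm; here lcm(6, 9) = 6·9/gcd(6, 9) = 54/3 = 18, so 18 ∣ m.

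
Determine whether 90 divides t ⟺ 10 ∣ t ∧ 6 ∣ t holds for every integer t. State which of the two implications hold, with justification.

(⟹) If 90 ∣ t, write t = 90q. Since 90 = 9·10, t = 10·(9q), so 10 ∣ t; and since 90 = 15·6, t = 6·(15q), so 6 ∣ t.

(⟸) This fails: take t = 30. Both 10 ∣ 30 and 6 ∣ 30, yet 30 is not a multiple of 90 (since 30 = 0·90 + 30), so 90 ∤ 30.

Only the forward implication holds.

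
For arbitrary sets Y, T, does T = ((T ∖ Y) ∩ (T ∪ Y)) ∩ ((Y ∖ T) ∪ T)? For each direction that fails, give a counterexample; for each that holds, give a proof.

Only the reverse inclusion holds.

(⊇) Let x ∈ ((T ∖ Y) ∩ (T ∪ Y)) ∩ ((Y ∖ T) ∪ T). Then x ∈ T and x ∉ Y, from which x ∈ T.

(⊆) This inclusion fails. Take Y = {1}, T = {1}; then 1 ∈ T but 1 ∉ ((T ∖ Y) ∩ (T ∪ Y)) ∩ ((Y ∖ T) ∪ T).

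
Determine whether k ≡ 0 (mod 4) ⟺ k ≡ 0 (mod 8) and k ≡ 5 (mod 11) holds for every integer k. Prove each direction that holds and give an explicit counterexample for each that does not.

Not equivalent: only (⇐) holds.

(⇐) If k ≡ 0 (mod 8) and k ≡ 5 (mod 11), then by the Chinese remainder theorem k ≡ 16 (mod 88). Since 16 ≡ 0 (mod 4) and 4 ∣ 88, we get k ≡ 0 (mod 4).

(⇒) This fails: k = 0 gives 0 ≡ 0 (mod 4) but 0 ≡ 0 (mod 11), so the conjunction on the right does not hold.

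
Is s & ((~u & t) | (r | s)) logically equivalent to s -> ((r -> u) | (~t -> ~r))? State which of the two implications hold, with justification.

(⇒) This fails. Under r = T, s = T, u = F, t = F, the left side is true but the right side is false.

(⇐) This fails. Under r = F, s = F, u = F, t = F, the left side is false but the right side is true.

(⇒) fails and (⇐) fails.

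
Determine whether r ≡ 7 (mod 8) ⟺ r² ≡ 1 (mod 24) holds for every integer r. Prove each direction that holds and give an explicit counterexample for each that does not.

[⇒] This fails: take r = 15. Then 15 ≡ 7 (mod 8), but 15² = 225 ≡ 9 (mod 24), not 1.

[⇐] This fails: take r = 1. Then 1² = 1 ≡ 1 (mod 24), yet 1 ≡ 1 (mod 8), not 7.

(⇒) fails and (⇐) fails.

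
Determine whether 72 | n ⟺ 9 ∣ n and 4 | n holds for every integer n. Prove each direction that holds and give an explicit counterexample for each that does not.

Not equivalent: only (⇒) holds.

(←) This fails: take n = 36. Both 9 ∣ 36 and 4 ∣ 36, yet 36 is not a multiple of 72 (since 36 = 0·72 + 36), so 72 ∤ 36.

(→) If 72 ∣ n, write n = 72q. Since 72 = 8·9, n = 9·(8q), so 9 ∣ n; and since 72 = 18·4, n = 4·(18q), so 4 ∣ n.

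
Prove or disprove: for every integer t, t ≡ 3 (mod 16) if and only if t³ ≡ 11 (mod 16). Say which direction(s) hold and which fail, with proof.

Equivalent; both directions hold.

Forward direction. Suppose t ≡ 3 (mod 16). Write t = 16j + 3. Then (16j + 3)³ = 4096j³ + 2304j² + 432j + 27 = 16(256j³ + 144j² + 27j + 1) + 11, so t³ ≡ 11 (mod 16).

Converse. Suppose t³ ≡ 11 (mod 16). The only residue r in {0, …, 15} with r³ ≡ 11 (mod 16) is r = 3, so t ≡ 3 (mod 16).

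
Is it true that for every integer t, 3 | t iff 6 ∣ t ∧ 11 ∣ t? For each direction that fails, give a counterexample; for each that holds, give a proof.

Not equivalent: only (⇐) holds.

(→) This fails: take t = 3. Certainly 3 ∣ 3, but 6 ∤ 3.

(←) Suppose 6 ∣ t and 11 ∣ t. Any common multiple of 6 and 11 is a multiple of their lcm; here gcd(6, 11) = 1, so lcm(6, 11) = 6·11 = 66, so 66 ∣ t. Since 3 ∣ 66, it follows that 3 ∣ t.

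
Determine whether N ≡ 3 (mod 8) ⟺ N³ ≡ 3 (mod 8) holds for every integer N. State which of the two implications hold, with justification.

Converse. Suppose N³ ≡ 3 (mod 8). The only residue r in {0, …, 7} with r³ ≡ 3 (mod 8) is r = 3, so N ≡ 3 (mod 8).

Forward direction. Suppose N ≡ 3 (mod 8). Write N = 8j + 3. Then (8j + 3)³ = 512j³ + 576j² + 216j + 27 = 8(64j³ + 72j² + 27j + 3) + 3, so N³ ≡ 3 (mod 8).

Both directions hold; the statement is true.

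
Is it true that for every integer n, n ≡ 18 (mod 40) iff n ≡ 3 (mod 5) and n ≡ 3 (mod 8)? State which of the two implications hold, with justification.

(⇒) fails and (⇐) fails.

(⇒) This fails: n = 18 gives 18 ≡ 18 (mod 40) but 18 ≡ 2 (mod 8), so the conjunction on the right does not hold.

(⇐) This fails: n = 3 satisfies both congruences on the right (3 ≡ 3 mod 5 and 3 ≡ 3 mod 8) yet 3 ≡ 3 (mod 40), not 18.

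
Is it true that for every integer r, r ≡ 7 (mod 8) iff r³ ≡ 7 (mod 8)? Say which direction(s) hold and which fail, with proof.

Both directions hold.

(→) Suppose r ≡ 7 (mod 8). Write r = 8j + 7. Then (8j + 7)³ = 512j³ + 1344j² + 1176j + 343 = 8(64j³ + 168j² + 147j + 42) + 7, so r³ ≡ 7 (mod 8).

(←) For the converse, argue contrapositively. If r ≢ 7 (mod 8), then r is congruent to one of 0, 1, 2, 3, 4, 5, 6 modulo 8, and these give r³ ≡ 0, 1, 0, 3, 0, 5, 0 respectively — never 7.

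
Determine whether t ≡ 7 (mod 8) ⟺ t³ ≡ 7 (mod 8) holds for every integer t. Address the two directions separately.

Converse. Suppose t³ ≡ 7 (mod 8). The only residue r in {0, …, 7} with r³ ≡ 7 (mod 8) is r = 7, so t ≡ 7 (mod 8).

Forward direction. Suppose t ≡ 7 (mod 8). Write t = 8j + 7. Then (8j + 7)³ = 512j³ + 1344j² + 1176j + 343 = 8(64j³ + 168j² + 147j + 42) + 7, so t³ ≡ 7 (mod 8).

Both directions hold; the statement is true.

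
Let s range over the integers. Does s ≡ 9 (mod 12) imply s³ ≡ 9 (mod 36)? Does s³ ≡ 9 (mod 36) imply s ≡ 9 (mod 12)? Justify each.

The biconditional holds.

Converse. The residues r modulo 36 with r³ ≡ 9 (mod 36) are exactly {9, 21, 33}, and each is ≡ 9 (mod 12).

Forward direction. Suppose s ≡ 9 (mod 12). Working modulo 36, s ∈ {9, 21, 33}; for each such r, r³ ≡ 9 (mod 36).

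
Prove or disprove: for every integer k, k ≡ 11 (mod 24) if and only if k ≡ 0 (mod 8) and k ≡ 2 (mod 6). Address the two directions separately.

(⟹) This fails: k = 11 gives 11 ≡ 11 (mod 24) but 11 ≡ 3 (mod 8), so the conjunction on the right does not hold.

(⟸) This fails: k = 8 satisfies both congruences on the right (8 ≡ 0 mod 8 and 8 ≡ 2 mod 6) yet 8 ≡ 8 (mod 24), not 11.

(⇒) fails and (⇐) fails.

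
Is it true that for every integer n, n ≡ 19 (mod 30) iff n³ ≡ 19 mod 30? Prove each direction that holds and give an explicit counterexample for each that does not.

(⟸) Suppose n³ ≡ 19 (mod 30). The only residue r in {0, …, 29} with r³ ≡ 19 (mod 30) is r = 19, so n ≡ 19 (mod 30).

(⟹) Suppose n ≡ 19 (mod 30). Write n = 30j + 19. Then (30j + 19)³ = 27000j³ + 51300j² + 32490j + 6859 = 30(900j³ + 1710j² + 1083j + 228) + 19, so n³ ≡ 19 (mod 30).

The biconditional holds.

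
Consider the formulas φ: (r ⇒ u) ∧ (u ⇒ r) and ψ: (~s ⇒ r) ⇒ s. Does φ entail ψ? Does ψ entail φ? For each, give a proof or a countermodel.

(⇒) fails and (⇐) fails.

Forward direction. This fails. Under s = F, u = T, r = T, the left side is true but the right side is false.

Converse. This fails. Under s = F, u = T, r = F, the left side is false but the right side is true.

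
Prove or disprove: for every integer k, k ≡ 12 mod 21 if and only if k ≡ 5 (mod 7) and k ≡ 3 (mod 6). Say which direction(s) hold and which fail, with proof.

[⇐] If k ≡ 5 (mod 7) and k ≡ 3 (mod 6), then by the Chinese remainder theorem k ≡ 33 (mod 42). Since 33 ≡ 12 (mod 21) and 21 ∣ 42, we get k ≡ 12 (mod 21).

[⇒] This fails: k = 12 gives 12 ≡ 12 (mod 21) but 12 ≡ 0 (mod 6), so the conjunction on the right does not hold.

Only the converse holds.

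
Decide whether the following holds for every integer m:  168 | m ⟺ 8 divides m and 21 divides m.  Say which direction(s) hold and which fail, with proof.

Both implications hold.

(⇒) If 168 ∣ m, write m = 168q. Since 168 = 21·8, m = 8·(21q), so 8 ∣ m; and since 168 = 8·21, m = 21·(8q), so 21 ∣ m.

(⇐) Suppose 8 ∣ m and 21 ∣ m. Any common multiple of 8 and 21 is a multiple of their lcm; here gcd(8, 21) = 1, so lcm(8, 21) = 8·21 = 168, so 168 ∣ m.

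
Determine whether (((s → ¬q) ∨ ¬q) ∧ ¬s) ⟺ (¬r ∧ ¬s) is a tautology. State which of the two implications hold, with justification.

(→) This fails. Under r = T, s = F, q = F, the left side is true but the right side is false.

(←) Assume the antecedent. If r is true, the antecedent cannot hold. If r is false, the antecedent forces (r = F, s = F, q = F) or (r = F, s = F, q = T), and ((s → ¬q) ∨ ¬q) ∧ ¬s holds there. Either way ((s → ¬q) ∨ ¬q) ∧ ¬s holds.

Only the reverse direction holds.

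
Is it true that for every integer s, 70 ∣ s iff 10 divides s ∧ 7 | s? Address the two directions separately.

Both directions hold.

(⇐) Suppose 10 ∣ s and 7 ∣ s. Any common multiple of 10 and 7 is a multiple of their lcm; here gcd(10, 7) = 1, so lcm(10, 7) = 10·7 = 70, so 70 ∣ s.

(⇒) If 70 ∣ s, write s = 70q. Since 70 = 7·10, s = 10·(7q), so 10 ∣ s; and since 70 = 10·7, s = 7·(10q), so 7 ∣ s.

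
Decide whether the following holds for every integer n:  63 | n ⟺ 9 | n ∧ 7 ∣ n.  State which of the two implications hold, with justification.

The biconditional holds.

(→) If 63 ∣ n, write n = 63q. Since 63 = 7·9, n = 9·(7q), so 9 ∣ n; and since 63 = 9·7, n = 7·(9q), so 7 ∣ n.

(←) Suppose 9 ∣ n and 7 ∣ n. Any common multiple of 9 and 7 is a multiple of their lcm; here gcd(9, 7) = 1, so lcm(9, 7) = 9·7 = 63, so 63 ∣ n.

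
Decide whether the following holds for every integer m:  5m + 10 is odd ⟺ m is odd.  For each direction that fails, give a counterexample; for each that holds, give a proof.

(⇐) Suppose m is odd; write m = 2j + 1. Then 5m + 10 = 5·(2j + 1) + 10 = 2·5j + 15, which is odd.

(⇒) Suppose 5m + 10 is odd. Since 5 is odd, 5m and m have the same parity, so 5m + 10 ≡ m + 10 (mod 2). As 10 is even, 5m + 10 is odd exactly when m is odd. Thus m is odd.

Both directions hold.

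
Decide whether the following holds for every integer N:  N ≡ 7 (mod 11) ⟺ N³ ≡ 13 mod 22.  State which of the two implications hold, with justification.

[⇐] The residues r modulo 22 with r³ ≡ 13 (mod 22) are exactly {7}, and each is ≡ 7 (mod 11).

[⇒] This fails: take N = 18. Then 18 ≡ 7 (mod 11), but 18³ = 5832 ≡ 2 (mod 22), not 13.

(⇒) fails; (⇐) holds.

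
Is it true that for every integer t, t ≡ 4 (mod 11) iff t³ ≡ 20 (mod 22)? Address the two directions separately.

(⇒) fails; (⇐) holds.

(⟹) This fails: take t = 15. Then 15 ≡ 4 (mod 11), but 15³ = 3375 ≡ 9 (mod 22), not 20.

(⟸) Conversely, the residues r modulo 22 with r³ ≡ 20 (mod 22) are exactly {4}, and each is ≡ 4 (mod 11).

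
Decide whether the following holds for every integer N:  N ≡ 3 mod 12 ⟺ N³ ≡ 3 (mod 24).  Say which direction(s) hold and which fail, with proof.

(⇐) The residues r modulo 24 with r³ ≡ 3 (mod 24) are exactly {3}, and each is ≡ 3 (mod 12).

(⇒) This fails: take N = 15. Then 15 ≡ 3 (mod 12), but 15³ = 3375 ≡ 15 (mod 24), not 3.

The forward direction fails; the converse holds.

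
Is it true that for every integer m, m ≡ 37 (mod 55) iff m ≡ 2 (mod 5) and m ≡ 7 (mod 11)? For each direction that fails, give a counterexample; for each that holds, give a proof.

Neither implication holds.

[⇒] This fails: m = 37 gives 37 ≡ 37 (mod 55) but 37 ≡ 4 (mod 11), so the conjunction on the right does not hold.

[⇐] This fails: m = 7 satisfies both congruences on the right (7 ≡ 2 mod 5 and 7 ≡ 7 mod 11) yet 7 ≡ 7 (mod 55), not 37.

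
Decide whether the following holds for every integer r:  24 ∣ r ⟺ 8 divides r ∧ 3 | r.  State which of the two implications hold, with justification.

(⟹) If 24 ∣ r, write r = 24q. Since 24 = 3·8, r = 8·(3q), so 8 ∣ r; and since 24 = 8·3, r = 3·(8q), so 3 ∣ r.

(⟸) Suppose 8 ∣ r and 3 ∣ r. Any common multiple of 8 and 3 is a multiple of their lcm; here gcd(8, 3) = 1, so lcm(8, 3) = 8·3 = 24, so 24 ∣ r.

The biconditional holds.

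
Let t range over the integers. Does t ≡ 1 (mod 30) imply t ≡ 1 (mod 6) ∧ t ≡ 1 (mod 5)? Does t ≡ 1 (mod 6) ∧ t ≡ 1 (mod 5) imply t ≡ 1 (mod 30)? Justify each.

(→) Suppose t ≡ 1 (mod 30); write t = 30j + 1. Since 6 ∣ 30, reducing mod 6 gives t ≡ 1 (mod 6); since 5 ∣ 30, reducing mod 5 gives t ≡ 1 (mod 5).

(←) Conversely, if t ≡ 1 (mod 6) and t ≡ 1 (mod 5), then by the Chinese remainder theorem t ≡ 1 (mod 30). This is exactly t ≡ 1 (mod 30).

Both implications hold.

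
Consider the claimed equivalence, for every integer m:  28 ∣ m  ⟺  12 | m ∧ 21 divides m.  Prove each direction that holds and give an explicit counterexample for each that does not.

(→) This fails: take m = 28. Certainly 28 ∣ 28, but 12 ∤ 28.

(←) Suppose 12 ∣ m and 21 ∣ m. Any common multiple of 12 and 21 is a multiple of their lcm; here lcm(12, 21) = 12·21/gcd(12, 21) = 252/3 = 84, so 84 ∣ m. Since 28 ∣ 84, it follows that 28 ∣ m.

Only the reverse direction holds.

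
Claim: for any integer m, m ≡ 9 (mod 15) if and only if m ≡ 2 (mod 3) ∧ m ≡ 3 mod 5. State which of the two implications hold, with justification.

(→) This fails: m = 9 gives 9 ≡ 9 (mod 15) but 9 ≡ 0 (mod 3), so the conjunction on the right does not hold.

(←) This fails: m = 8 satisfies both congruences on the right (8 ≡ 2 mod 3 and 8 ≡ 3 mod 5) yet 8 ≡ 8 (mod 15), not 9.

Neither implication holds.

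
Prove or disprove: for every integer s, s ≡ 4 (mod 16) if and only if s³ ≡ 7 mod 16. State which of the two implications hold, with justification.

Neither implication holds.

[⇒] This fails: take s = 4. Then 4 ≡ 4 (mod 16), but 4³ = 64 ≡ 0 (mod 16), not 7.

[⇐] This fails: take s = 7. Then 7³ = 343 ≡ 7 (mod 16), yet 7 ≡ 7 (mod 16), not 4.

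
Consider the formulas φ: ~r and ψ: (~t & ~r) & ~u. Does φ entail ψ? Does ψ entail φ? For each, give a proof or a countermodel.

(⇒) fails; (⇐) holds.

[⇒] This fails. Under t = T, r = F, u = F, the left side is true but the right side is false.

[⇐] Assume the antecedent. If t is true, the antecedent cannot hold. If t is false, the antecedent forces (t = F, r = F, u = F), and ~r holds there. Either way ~r holds.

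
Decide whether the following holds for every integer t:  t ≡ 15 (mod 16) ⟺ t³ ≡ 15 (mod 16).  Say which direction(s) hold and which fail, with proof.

The biconditional holds.

Forward direction. Suppose t ≡ 15 (mod 16). Write t = 16j + 15. Then (16j + 15)³ = 4096j³ + 11520j² + 10800j + 3375 = 16(256j³ + 720j² + 675j + 210) + 15, so t³ ≡ 15 (mod 16).

Converse. Suppose t³ ≡ 15 (mod 16). The only residue r in {0, …, 15} with r³ ≡ 15 (mod 16) is r = 15, so t ≡ 15 (mod 16).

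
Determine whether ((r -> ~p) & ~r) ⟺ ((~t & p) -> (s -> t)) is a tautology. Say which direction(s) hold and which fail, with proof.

(→) This fails. Under s = T, p = T, r = F, t = F, the left side is true but the right side is false.

(←) This fails. Under s = F, p = F, r = T, t = F, the left side is false but the right side is true.

Both directions fail.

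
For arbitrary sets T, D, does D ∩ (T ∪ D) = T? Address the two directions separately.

Both inclusions fail.

(⟹) This inclusion fails. Take T = ∅, D = {1}; then 1 ∈ D ∩ (T ∪ D) but 1 ∉ T.

(⟸) This inclusion fails. Take T = {1}, D = ∅; then 1 ∈ T but 1 ∉ D ∩ (T ∪ D).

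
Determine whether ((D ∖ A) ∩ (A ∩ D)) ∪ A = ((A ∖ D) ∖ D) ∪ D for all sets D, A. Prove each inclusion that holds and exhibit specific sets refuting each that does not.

(⟹) Let x ∈ ((D ∖ A) ∩ (A ∩ D)) ∪ A. Then either x ∈ A and x ∉ D; or x ∈ D ∩ A. In each case x ∈ ((A ∖ D) ∖ D) ∪ D, so ((D ∖ A) ∩ (A ∩ D)) ∪ A ⊆ ((A ∖ D) ∖ D) ∪ D.

(⟸) This inclusion fails. Take D = {1}, A = ∅; then 1 ∈ ((A ∖ D) ∖ D) ∪ D but 1 ∉ ((D ∖ A) ∩ (A ∩ D)) ∪ A.

The sets are not equal: only the forward inclusion holds.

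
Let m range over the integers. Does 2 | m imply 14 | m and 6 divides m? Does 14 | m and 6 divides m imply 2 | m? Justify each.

Forward direction. This fails: take m = 2. Certainly 2 ∣ 2, but 14 ∤ 2.

Converse. Suppose 14 ∣ m and 6 ∣ m. Any common multiple of 14 and 6 is a multiple of their lcm; here lcm(14, 6) = 14·6/gcd(14, 6) = 84/2 = 42, so 42 ∣ m. Since 2 ∣ 42, it follows that 2 ∣ m.

The forward direction fails; the converse holds.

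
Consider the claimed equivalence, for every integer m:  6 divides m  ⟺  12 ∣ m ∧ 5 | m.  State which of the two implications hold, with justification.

(⇒) This fails: take m = 6. Certainly 6 ∣ 6, but 12 ∤ 6.

(⇐) Suppose 12 ∣ m and 5 ∣ m. Any common multiple of 12 and 5 is a multiple of their lcm; here gcd(12, 5) = 1, so lcm(12, 5) = 12·5 = 60, so 60 ∣ m. Since 6 ∣ 60, it follows that 6 ∣ m.

Only the reverse direction holds.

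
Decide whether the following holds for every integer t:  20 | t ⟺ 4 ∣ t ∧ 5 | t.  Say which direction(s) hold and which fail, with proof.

Equivalent; both directions hold.

(→) If 20 ∣ t, write t = 20q. Since 20 = 5·4, t = 4·(5q), so 4 ∣ t; and since 20 = 4·5, t = 5·(4q), so 5 ∣ t.

(←) Suppose 4 ∣ t and 5 ∣ t. Any common multiple of 4 and 5 is a multiple of their lcm; here gcd(4, 5) = 1, so lcm(4, 5) = 4·5 = 20, so 20 ∣ t.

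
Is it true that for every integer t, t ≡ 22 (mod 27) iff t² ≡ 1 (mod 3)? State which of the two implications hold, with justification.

Not equivalent: only (⇒) holds.

[⇒] Suppose t ≡ 22 (mod 27). Then t² ≡ 22² = 484 (mod 27), and since 3 ∣ 27, also t² ≡ 1 (mod 3).

[⇐] This fails: take t = 1. Then 1² = 1 ≡ 1 (mod 3), yet 1 ≡ 1 (mod 27), not 22.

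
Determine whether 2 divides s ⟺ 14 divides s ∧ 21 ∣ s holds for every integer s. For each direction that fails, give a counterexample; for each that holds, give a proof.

Only the converse holds.

(⟹) This fails: take s = 2. Certainly 2 ∣ 2, but 14 ∤ 2.

(⟸) Suppose 14 ∣ s and 21 ∣ s. Any common multiple of 14 and 21 is a multiple of their lcm; here lcm(14, 21) = 14·21/gcd(14, 21) = 294/7 = 42, so 42 ∣ s. Since 2 ∣ 42, it follows that 2 ∣ s.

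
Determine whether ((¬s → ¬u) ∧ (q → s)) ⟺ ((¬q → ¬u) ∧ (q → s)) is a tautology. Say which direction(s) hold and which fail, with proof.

Only the reverse direction holds.

(→) This fails. Under u = T, q = F, s = T, the left side is true but the right side is false.

(←) Assume the antecedent. If q is true, the antecedent forces (u = F, q = T, s = T) or (u = T, q = T, s = T), and (¬s → ¬u) ∧ (q → s) holds there. If q is false, the antecedent forces (u = F, q = F, s = F) or (u = F, q = F, s = T), and (¬s → ¬u) ∧ (q → s) holds there. Either way (¬s → ¬u) ∧ (q → s) holds.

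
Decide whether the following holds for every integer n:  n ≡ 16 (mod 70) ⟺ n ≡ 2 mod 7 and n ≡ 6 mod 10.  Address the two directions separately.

[⇐] If n ≡ 2 (mod 7) and n ≡ 6 (mod 10), then by the Chinese remainder theorem n ≡ 16 (mod 70). This is exactly n ≡ 16 (mod 70).

[⇒] Suppose n ≡ 16 (mod 70); write n = 70j + 16. Since 7 ∣ 70, reducing mod 7 gives n ≡ 16 ≡ 2 (mod 7); since 10 ∣ 70, reducing mod 10 gives n ≡ 16 ≡ 6 (mod 10).

Both directions hold.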